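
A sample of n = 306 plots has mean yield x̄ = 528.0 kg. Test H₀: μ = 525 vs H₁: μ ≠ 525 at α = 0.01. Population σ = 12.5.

z = (x̄ - μ₀)/(σ/√n) = (528.0 - 525)/(12.5/√306) = 4.198. Critical value: ±2.576. Since |4.198| > 2.576, Reject H₀.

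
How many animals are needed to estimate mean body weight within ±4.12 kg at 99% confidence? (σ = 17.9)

n = (z*σ/E)² = (2.576×17.9/4.12)² = 125.3 → n = 126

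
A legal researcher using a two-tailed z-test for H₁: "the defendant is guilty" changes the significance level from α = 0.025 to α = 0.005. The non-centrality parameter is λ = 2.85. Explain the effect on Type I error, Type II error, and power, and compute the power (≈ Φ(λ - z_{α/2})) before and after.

Decreasing α from 0.025 to 0.005:
• Type I error rate decreases (α is the Type I rate by definition).
• Critical value moves from z_{α/2} = 2.241 to 2.807, so power = Φ(λ - z_{α/2}) goes from Φ(2.85 - 2.241) = 0.729 to Φ(2.85 - 2.807) = 0.517.
• Type II error rate β = 1 - power therefore increases (0.271 → 0.483).
Appropriate when false positives are costly — here, convicting an innocent person.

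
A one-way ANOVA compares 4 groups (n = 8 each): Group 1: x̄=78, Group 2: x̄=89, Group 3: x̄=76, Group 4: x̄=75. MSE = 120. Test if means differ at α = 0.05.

Grand mean = 79.5. SS_between = 1000.0, MS_between = 333.33. F = 2.778, F_crit ≈ 2.947. Fail to reject H₀.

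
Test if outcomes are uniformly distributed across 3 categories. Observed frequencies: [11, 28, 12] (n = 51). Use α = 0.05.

Expected = 17 each. χ² = Σ(O-E)²/E = 10.706. df = 2, critical value = 5.991. Reject H₀.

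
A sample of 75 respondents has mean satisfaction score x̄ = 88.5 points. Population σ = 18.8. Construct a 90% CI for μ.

CI = x̄ ± z*(σ/√n) = 88.5 ± 1.645(18.8/√75) = 88.5 ± 3.57 = (84.93, 92.07)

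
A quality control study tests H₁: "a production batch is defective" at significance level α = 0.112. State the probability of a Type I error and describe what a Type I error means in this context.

P(Type I error) = α = 0.112. A Type I error is rejecting H₀ when H₀ is actually true (false positive) — here, concluding that a production batch is defective when in fact this is not the case. Consequence: scrapping a good batch — wasted material and cost for no reason.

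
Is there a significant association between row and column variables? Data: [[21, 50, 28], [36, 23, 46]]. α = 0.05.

χ² = 18.151. df = 2, critical = 5.991. Reject H₀. Variables are dependent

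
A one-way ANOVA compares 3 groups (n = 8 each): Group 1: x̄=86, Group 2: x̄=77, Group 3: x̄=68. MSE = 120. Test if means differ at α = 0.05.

Grand mean = 77.0. SS_between = 1296.0, MS_between = 648.0. F = 5.4, F_crit ≈ 3.467. Reject H₀.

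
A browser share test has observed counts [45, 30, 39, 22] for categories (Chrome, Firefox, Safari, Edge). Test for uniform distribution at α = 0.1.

Expected = 34 each. χ² = Σ(O-E)²/E = 9.0. df = 3, critical value = 6.251. Reject H₀.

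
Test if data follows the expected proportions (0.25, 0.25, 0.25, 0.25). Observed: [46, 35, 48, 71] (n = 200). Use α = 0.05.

Expected: [50.0, 50.0, 50.0, 50.0]. χ² = 13.72. df = 3, critical = 7.815. Reject H₀.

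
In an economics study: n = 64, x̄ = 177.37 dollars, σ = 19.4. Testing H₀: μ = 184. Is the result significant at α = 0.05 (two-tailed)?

z = (177.37 - 184)/(19.4/√64) = -2.734. Since |z| > 1.96, significant at α = 0.05.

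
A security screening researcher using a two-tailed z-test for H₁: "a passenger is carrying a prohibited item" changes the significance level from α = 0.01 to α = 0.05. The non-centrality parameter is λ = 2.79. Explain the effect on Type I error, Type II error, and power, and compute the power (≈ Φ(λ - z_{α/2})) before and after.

Increasing α from 0.01 to 0.05:
• Type I error rate increases (α is the Type I rate by definition).
• Critical value moves from z_{α/2} = 2.576 to 1.96, so power = Φ(λ - z_{α/2}) goes from Φ(2.79 - 2.576) = 0.585 to Φ(2.79 - 1.96) = 0.797.
• Type II error rate β = 1 - power therefore decreases (0.415 → 0.203).
Appropriate when false negatives are costly — here, letting a prohibited item through — security breach.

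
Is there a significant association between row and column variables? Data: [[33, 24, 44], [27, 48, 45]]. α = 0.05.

χ² = 7.03. df = 2, critical = 5.991. Reject H₀. Variables are dependent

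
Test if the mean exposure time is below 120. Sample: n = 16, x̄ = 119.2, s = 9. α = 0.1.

t = (119.2 - 120)/(9/√16) = -0.356, df = 15. Critical t = -1.341. Fail to reject H₀.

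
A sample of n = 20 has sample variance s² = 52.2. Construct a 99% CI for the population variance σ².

df = 19. χ²_{0.005} = 38.582, χ²_{0.995} = 6.844. CI for σ² = ((n-1)s²/χ²_{α/2}, (n-1)s²/χ²_{1-α/2}) = (19·52.2/38.582, 19·52.2/6.844) = (25.71, 144.92)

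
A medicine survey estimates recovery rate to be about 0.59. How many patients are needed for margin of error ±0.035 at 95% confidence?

n = z²p(1-p)/E² = 1.96²×0.59×0.41/0.035² = 758.6 → n = 759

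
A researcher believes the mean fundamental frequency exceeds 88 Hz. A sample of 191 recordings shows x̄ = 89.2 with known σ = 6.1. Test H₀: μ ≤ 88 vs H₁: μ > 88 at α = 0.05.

z = 2.719. Critical value: 1.645. Reject H₀.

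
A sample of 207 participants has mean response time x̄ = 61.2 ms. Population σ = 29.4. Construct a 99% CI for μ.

CI = x̄ ± z*(σ/√n) = 61.2 ± 2.576(29.4/√207) = 61.2 ± 5.26 = (55.94, 66.46)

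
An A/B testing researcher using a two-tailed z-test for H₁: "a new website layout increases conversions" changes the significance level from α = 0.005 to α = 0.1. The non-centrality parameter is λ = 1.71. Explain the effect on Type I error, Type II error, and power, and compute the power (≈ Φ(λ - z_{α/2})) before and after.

Increasing α from 0.005 to 0.1:
• Type I error rate increases (α is the Type I rate by definition).
• Critical value moves from z_{α/2} = 2.807 to 1.645, so power = Φ(λ - z_{α/2}) goes from Φ(1.71 - 2.807) = 0.136 to Φ(1.71 - 1.645) = 0.526.
• Type II error rate β = 1 - power therefore decreases (0.864 → 0.474).
Appropriate when false negatives are costly — here, discarding a layout that would have improved conversions — lost revenue.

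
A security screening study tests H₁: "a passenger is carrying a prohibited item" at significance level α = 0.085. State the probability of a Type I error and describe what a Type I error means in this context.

P(Type I error) = α = 0.085. A Type I error is rejecting H₀ when H₀ is actually true (false positive) — here, concluding that a passenger is carrying a prohibited item when in fact this is not the case. Consequence: detaining an innocent passenger — delay and inconvenience.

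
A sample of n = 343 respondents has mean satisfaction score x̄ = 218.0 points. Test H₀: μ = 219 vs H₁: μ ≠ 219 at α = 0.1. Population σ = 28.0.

z = (x̄ - μ₀)/(σ/√n) = (218.0 - 219)/(28.0/√343) = -0.661. Critical value: ±1.645. Since |-0.661| ≤ 1.645, Fail to reject H₀.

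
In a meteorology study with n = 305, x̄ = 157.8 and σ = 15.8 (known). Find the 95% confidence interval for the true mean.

CI = x̄ ± z*(σ/√n) = 157.8 ± 1.96(15.8/√305) = 157.8 ± 1.77 = (156.03, 159.57)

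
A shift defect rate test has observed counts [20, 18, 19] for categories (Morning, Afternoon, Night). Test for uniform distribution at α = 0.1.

Expected = 19 each. χ² = Σ(O-E)²/E = 0.105. df = 2, critical value = 4.605. Fail to reject H₀.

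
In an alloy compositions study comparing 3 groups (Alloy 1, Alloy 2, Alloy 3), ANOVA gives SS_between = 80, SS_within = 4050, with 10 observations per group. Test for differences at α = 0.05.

df_between = 2, df_within = 27. F = MS_between/MS_within = 40.0/150.0 = 0.267. F_crit ≈ 3.354. Fail to reject H₀.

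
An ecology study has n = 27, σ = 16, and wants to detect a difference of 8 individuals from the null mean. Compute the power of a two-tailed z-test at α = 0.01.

SE = σ/√n = 16/√27 = 3.079. Non-centrality λ = d/SE = 8/3.079 = 2.598. Power ≈ Φ(λ - z_{α/2}) = Φ(2.598 - 2.576) = Φ(0.022) = 0.509.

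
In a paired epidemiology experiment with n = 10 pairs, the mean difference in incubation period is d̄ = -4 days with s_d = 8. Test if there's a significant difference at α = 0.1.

t = d̄/(s_d/√n) = -4/(8/√10) = -1.581. df = 9, critical t = ±1.833. Fail to reject H₀.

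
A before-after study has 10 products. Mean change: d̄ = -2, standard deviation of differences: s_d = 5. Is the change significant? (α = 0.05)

t = d̄/(s_d/√n) = -2/(5/√10) = -1.265. df = 9, critical t = ±2.262. Fail to reject H₀.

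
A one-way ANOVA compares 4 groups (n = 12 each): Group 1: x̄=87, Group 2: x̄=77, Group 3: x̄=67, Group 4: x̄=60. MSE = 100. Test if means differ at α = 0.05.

Grand mean = 72.75. SS_between = 5001.0, MS_between = 1667.0. F = 16.67, F_crit ≈ 2.816. Reject H₀.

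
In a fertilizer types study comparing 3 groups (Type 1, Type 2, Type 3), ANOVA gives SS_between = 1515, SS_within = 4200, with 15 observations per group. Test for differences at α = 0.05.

df_between = 2, df_within = 42. F = MS_between/MS_within = 757.5/100.0 = 7.575. F_crit ≈ 3.22. Reject H₀. At least one mean differs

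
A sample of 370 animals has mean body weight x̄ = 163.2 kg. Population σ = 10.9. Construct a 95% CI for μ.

CI = x̄ ± z*(σ/√n) = 163.2 ± 1.96(10.9/√370) = 163.2 ± 1.11 = (162.09, 164.31)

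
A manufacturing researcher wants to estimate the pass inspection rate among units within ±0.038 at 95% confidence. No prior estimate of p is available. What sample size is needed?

Conservative approach: use p = 0.5 (maximizes p(1-p) = 0.25). n = z²(0.25)/E² = 1.96²×0.25/0.038² = 665.1 → n = 666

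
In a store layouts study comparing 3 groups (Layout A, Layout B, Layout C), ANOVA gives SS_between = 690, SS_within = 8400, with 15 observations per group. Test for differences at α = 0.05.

df_between = 2, df_within = 42. F = MS_between/MS_within = 345.0/200.0 = 1.725. F_crit ≈ 3.22. Fail to reject H₀.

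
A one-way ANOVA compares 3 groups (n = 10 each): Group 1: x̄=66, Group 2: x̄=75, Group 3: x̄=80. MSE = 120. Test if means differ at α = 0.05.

Grand mean = 73.67. SS_between = 1006.67, MS_between = 503.33. F = 4.194, F_crit ≈ 3.354. Reject H₀.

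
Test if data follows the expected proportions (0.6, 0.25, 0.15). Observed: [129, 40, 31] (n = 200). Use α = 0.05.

Expected: [120.0, 50.0, 30.0]. χ² = 2.708. df = 2, critical = 5.991. Fail to reject H₀.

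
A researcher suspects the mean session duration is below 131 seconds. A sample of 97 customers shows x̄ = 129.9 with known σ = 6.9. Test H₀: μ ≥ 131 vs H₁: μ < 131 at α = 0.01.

z = -1.57. Critical value: -2.33. Fail to reject H₀.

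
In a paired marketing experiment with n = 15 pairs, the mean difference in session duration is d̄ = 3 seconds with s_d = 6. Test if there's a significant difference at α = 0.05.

t = d̄/(s_d/√n) = 3/(6/√15) = 1.936. df = 14, critical t = ±2.145. Fail to reject H₀.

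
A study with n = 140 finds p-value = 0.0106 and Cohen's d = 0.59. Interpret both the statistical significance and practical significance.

Statistically significant (p = 0.0106 < 0.05). Cohen's d = 0.59 indicates a medium effect size. Both statistical and practical significance should be considered.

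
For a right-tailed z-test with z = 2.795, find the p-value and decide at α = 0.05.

p = P(Z > 2.795) = 1 - Φ(2.795) ≈ 0.0026. Since p < 0.05, reject H₀ (significant) at α = 0.05.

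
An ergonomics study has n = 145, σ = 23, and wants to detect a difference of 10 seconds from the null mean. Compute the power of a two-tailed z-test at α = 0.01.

SE = σ/√n = 23/√145 = 1.91. Non-centrality λ = d/SE = 10/1.91 = 5.235. Power ≈ Φ(λ - z_{α/2}) = Φ(5.235 - 2.576) = Φ(2.659) = 0.996.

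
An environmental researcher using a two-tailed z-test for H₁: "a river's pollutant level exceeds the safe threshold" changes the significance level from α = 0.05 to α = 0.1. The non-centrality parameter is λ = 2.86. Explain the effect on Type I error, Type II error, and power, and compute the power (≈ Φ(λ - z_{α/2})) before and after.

Increasing α from 0.05 to 0.1:
• Type I error rate increases (α is the Type I rate by definition).
• Critical value moves from z_{α/2} = 1.96 to 1.645, so power = Φ(λ - z_{α/2}) goes from Φ(2.86 - 1.96) = 0.816 to Φ(2.86 - 1.645) = 0.888.
• Type II error rate β = 1 - power therefore decreases (0.184 → 0.112).
Appropriate when false negatives are costly — here, allowing unsafe pollution to continue.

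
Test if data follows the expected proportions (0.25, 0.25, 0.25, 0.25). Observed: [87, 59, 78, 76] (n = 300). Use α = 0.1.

Expected: [75.0, 75.0, 75.0, 75.0]. χ² = 5.467. df = 3, critical = 6.251. Fail to reject H₀.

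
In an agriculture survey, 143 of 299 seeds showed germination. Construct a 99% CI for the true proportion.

p̂ = 0.478. CI = p̂ ± z*√(p̂(1-p̂)/n) = (0.404, 0.553)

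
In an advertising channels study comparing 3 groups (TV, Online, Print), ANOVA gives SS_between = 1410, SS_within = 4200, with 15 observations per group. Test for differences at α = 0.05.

df_between = 2, df_within = 42. F = MS_between/MS_within = 705.0/100.0 = 7.05. F_crit ≈ 3.22. Reject H₀. At least one mean differs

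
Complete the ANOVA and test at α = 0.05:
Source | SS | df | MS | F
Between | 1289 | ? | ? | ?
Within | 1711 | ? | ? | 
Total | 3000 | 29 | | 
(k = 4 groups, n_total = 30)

df_between = 3, df_within = 26. MS_between = 429.67, MS_within = 65.81. F = 6.529, F_crit ≈ 2.975. Reject H₀.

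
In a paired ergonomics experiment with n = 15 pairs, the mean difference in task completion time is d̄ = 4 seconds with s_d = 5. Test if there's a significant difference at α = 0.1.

t = d̄/(s_d/√n) = 4/(5/√15) = 3.098. df = 14, critical t = ±1.761. Reject H₀.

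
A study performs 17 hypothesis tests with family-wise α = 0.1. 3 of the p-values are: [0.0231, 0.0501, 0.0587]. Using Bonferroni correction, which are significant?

Bonferroni α = 0.1/17 = 0.00588. None of the given p-values are significant.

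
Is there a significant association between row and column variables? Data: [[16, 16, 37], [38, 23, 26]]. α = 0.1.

χ² = 10.199. df = 2, critical = 4.605. Reject H₀. Variables are dependent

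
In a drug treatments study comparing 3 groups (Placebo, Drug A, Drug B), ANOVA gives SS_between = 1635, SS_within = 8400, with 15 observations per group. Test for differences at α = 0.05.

df_between = 2, df_within = 42. F = MS_between/MS_within = 817.5/200.0 = 4.088. F_crit ≈ 3.22. Reject H₀. At least one mean differs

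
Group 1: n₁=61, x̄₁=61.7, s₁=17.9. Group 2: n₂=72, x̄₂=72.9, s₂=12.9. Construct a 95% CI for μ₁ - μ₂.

Difference = -11.2. SE = √(17.9²/61 + 12.9²/72) = 2.75. CI = (-16.59, -5.81)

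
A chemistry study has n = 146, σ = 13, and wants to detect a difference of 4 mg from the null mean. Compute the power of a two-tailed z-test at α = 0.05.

SE = σ/√n = 13/√146 = 1.076. Non-centrality λ = d/SE = 4/1.076 = 3.718. Power ≈ Φ(λ - z_{α/2}) = Φ(3.718 - 1.96) = Φ(1.758) = 0.961.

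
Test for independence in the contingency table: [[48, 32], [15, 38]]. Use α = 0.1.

χ² = 12.848. df = 1, critical = 2.706. Reject H₀. Variables are dependent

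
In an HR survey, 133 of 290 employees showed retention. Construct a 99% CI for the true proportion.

p̂ = 0.459. CI = p̂ ± z*√(p̂(1-p̂)/n) = (0.383, 0.534)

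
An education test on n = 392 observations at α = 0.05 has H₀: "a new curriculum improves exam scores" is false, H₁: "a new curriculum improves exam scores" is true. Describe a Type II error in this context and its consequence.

Type II error: failing to reject H₀ when it is false — concluding that a new curriculum improves exam scores is not supported when in fact it is. Consequence: keeping the old curriculum when the new one would have helped students.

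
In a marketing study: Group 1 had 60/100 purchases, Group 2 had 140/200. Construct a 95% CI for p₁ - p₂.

p̂₁ = 0.6, p̂₂ = 0.7. Difference = -0.1. CI = (-0.215, 0.015)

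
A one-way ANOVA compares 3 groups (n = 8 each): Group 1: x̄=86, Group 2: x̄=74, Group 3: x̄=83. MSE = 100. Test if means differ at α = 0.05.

Grand mean = 81.0. SS_between = 624.0, MS_between = 312.0. F = 3.12, F_crit ≈ 3.467. Fail to reject H₀.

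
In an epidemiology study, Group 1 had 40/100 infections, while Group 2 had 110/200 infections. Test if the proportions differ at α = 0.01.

p̂₁ = 0.4, p̂₂ = 0.55, pooled p̂ = 0.5. z = -2.449. Critical: ±2.576. Fail to reject H₀.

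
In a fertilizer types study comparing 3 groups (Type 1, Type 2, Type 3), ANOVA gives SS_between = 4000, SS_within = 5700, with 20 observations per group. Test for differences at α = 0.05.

df_between = 2, df_within = 57. F = MS_between/MS_within = 2000.0/100.0 = 20.0. F_crit ≈ 3.159. Reject H₀. At least one mean differs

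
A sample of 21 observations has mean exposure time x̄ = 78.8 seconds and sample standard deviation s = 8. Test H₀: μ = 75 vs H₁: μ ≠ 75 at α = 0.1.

t = (x̄ - μ₀)/(s/√n) = (78.8 - 75)/(8/√21) = 2.177. df = 20, critical t = ±1.725. Reject H₀.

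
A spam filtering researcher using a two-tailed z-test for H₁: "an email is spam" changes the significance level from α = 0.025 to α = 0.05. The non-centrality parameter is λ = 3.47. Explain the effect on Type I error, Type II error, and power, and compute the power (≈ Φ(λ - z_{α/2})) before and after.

Increasing α from 0.025 to 0.05:
• Type I error rate increases (α is the Type I rate by definition).
• Critical value moves from z_{α/2} = 2.241 to 1.96, so power = Φ(λ - z_{α/2}) goes from Φ(3.47 - 2.241) = 0.89 to Φ(3.47 - 1.96) = 0.934.
• Type II error rate β = 1 - power therefore decreases (0.11 → 0.066).
Appropriate when false negatives are costly — here, a spam email lands in the inbox.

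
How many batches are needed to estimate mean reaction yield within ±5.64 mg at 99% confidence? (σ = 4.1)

n = (z*σ/E)² = (2.576×4.1/5.64)² = 3.5 → n = 4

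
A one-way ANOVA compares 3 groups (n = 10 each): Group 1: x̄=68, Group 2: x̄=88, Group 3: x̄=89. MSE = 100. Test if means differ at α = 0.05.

Grand mean = 81.67. SS_between = 2806.67, MS_between = 1403.33. F = 14.033, F_crit ≈ 3.354. Reject H₀.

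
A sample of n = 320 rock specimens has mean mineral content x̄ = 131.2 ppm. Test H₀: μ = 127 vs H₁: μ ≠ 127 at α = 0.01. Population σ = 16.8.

z = (x̄ - μ₀)/(σ/√n) = (131.2 - 127)/(16.8/√320) = 4.472. Critical value: ±2.576. Since |4.472| > 2.576, Reject H₀.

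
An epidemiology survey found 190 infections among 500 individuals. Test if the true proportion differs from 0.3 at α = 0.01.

p̂ = 0.38, p₀ = 0.3. z = (p̂ - p₀)/√(p₀(1-p₀)/n) = 3.904. Critical: ±2.576. Reject H₀.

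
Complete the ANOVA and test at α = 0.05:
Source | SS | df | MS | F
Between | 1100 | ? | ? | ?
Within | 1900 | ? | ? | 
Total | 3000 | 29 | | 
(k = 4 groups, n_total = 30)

df_between = 3, df_within = 26. MS_between = 366.67, MS_within = 73.08. F = 5.018, F_crit ≈ 2.975. Reject H₀.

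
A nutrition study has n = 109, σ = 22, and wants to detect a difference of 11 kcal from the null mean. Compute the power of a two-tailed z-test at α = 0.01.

SE = σ/√n = 22/√109 = 2.107. Non-centrality λ = d/SE = 11/2.107 = 5.22. Power ≈ Φ(λ - z_{α/2}) = Φ(5.22 - 2.576) = Φ(2.644) = 0.996.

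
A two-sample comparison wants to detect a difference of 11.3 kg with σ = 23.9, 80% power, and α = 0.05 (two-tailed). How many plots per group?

n per group = 2(z_α/2 + z_β)²σ²/d² = 2×(1.96 + 0.84)²×23.9²/11.3² = 70.1 → n = 71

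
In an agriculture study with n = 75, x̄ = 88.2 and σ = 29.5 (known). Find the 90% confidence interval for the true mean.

CI = x̄ ± z*(σ/√n) = 88.2 ± 1.645(29.5/√75) = 88.2 ± 5.6 = (82.6, 93.8)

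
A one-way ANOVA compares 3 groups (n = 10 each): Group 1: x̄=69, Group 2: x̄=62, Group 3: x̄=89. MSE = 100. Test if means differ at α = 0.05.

Grand mean = 73.33. SS_between = 3926.67, MS_between = 1963.33. F = 19.633, F_crit ≈ 3.354. Reject H₀.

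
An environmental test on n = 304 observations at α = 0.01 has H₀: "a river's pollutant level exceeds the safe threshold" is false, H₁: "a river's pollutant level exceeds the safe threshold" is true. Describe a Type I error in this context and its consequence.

Type I error: rejecting H₀ when it is true — concluding that a river's pollutant level exceeds the safe threshold when in fact it is not. Consequence: shutting down a compliant factory unnecessarily.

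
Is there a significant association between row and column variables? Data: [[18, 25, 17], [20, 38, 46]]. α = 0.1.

χ² = 4.668. df = 2, critical = 4.605. Reject H₀. Variables are dependent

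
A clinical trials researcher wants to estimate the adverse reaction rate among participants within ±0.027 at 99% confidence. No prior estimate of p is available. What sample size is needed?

Conservative approach: use p = 0.5 (maximizes p(1-p) = 0.25). n = z²(0.25)/E² = 2.576²×0.25/0.027² = 2275.6 → n = 2276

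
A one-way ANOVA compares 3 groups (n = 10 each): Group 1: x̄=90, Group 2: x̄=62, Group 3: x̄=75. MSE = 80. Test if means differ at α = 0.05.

Grand mean = 75.67. SS_between = 3926.67, MS_between = 1963.33. F = 24.542, F_crit ≈ 3.354. Reject H₀.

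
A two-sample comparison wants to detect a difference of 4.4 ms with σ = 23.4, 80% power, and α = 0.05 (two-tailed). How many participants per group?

n per group = 2(z_α/2 + z_β)²σ²/d² = 2×(1.96 + 0.84)²×23.4²/4.4² = 443.5 → n = 444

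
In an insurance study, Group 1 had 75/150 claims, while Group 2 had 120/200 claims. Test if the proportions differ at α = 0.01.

p̂₁ = 0.5, p̂₂ = 0.6, pooled p̂ = 0.557. z = -1.864. Critical: ±2.576. Fail to reject H₀.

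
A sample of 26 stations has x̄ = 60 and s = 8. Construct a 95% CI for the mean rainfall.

CI = x̄ ± t*(s/√n) = 60 ± 2.06(8/√26) = (56.77, 63.23)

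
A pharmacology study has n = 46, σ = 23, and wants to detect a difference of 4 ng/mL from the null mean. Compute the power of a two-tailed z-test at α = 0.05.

SE = σ/√n = 23/√46 = 3.391. Non-centrality λ = d/SE = 4/3.391 = 1.18. Power ≈ Φ(λ - z_{α/2}) = Φ(1.18 - 1.96) = Φ(-0.78) = 0.218.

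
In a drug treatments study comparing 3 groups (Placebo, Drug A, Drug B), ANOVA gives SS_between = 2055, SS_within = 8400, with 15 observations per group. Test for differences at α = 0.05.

df_between = 2, df_within = 42. F = MS_between/MS_within = 1027.5/200.0 = 5.138. F_crit ≈ 3.22. Reject H₀. At least one mean differs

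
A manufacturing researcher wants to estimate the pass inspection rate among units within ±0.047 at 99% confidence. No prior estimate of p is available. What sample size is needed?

Conservative approach: use p = 0.5 (maximizes p(1-p) = 0.25). n = z²(0.25)/E² = 2.576²×0.25/0.047² = 751.0 → n = 751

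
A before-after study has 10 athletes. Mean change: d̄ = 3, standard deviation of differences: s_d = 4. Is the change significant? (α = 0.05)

t = d̄/(s_d/√n) = 3/(4/√10) = 2.372. df = 9, critical t = ±2.262. Reject H₀.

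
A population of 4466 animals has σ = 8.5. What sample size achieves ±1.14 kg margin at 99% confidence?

Without FPC: n₀ = (2.576×8.5/1.14)² = 368.91. With FPC: n = n₀N/(n₀+N-1) = 340.8 → n = 341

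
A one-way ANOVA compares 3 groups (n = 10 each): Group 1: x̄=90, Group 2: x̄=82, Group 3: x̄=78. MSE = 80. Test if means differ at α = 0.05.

Grand mean = 83.33. SS_between = 746.67, MS_between = 373.33. F = 4.667, F_crit ≈ 3.354. Reject H₀.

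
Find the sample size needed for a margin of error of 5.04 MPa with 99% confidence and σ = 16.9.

n = (z*σ/E)² = (2.576×16.9/5.04)² = 74.6 → n = 75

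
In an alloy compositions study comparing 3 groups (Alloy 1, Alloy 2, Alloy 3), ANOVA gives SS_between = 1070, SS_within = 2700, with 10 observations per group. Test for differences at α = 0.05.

df_between = 2, df_within = 27. F = MS_between/MS_within = 535.0/100.0 = 5.35. F_crit ≈ 3.354. Reject H₀. At least one mean differs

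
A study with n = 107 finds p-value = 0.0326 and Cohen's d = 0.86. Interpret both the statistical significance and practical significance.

Statistically significant (p = 0.0326 < 0.05). Cohen's d = 0.86 indicates a large effect size. Both statistical and practical significance should be considered.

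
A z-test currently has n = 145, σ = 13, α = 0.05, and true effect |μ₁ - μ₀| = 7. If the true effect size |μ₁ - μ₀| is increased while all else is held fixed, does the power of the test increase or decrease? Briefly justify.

Power increases: a larger true effect increases the non-centrality λ = |μ₁ - μ₀|/(σ/√n).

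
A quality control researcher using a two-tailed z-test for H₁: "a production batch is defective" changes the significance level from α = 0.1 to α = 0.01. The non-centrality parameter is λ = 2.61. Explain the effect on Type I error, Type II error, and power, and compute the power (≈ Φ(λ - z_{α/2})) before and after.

Decreasing α from 0.1 to 0.01:
• Type I error rate decreases (α is the Type I rate by definition).
• Critical value moves from z_{α/2} = 1.645 to 2.576, so power = Φ(λ - z_{α/2}) goes from Φ(2.61 - 1.645) = 0.833 to Φ(2.61 - 2.576) = 0.514.
• Type II error rate β = 1 - power therefore increases (0.167 → 0.486).
Appropriate when false positives are costly — here, scrapping a good batch — wasted material and cost for no reason.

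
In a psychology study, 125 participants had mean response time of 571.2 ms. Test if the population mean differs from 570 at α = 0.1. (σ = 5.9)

z = (x̄ - μ₀)/(σ/√n) = (571.2 - 570)/(5.9/√125) = 2.274. Critical value: ±1.645. Since |2.274| > 1.645, Reject H₀.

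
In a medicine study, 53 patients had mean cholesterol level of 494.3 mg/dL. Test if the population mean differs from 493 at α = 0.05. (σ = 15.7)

z = (x̄ - μ₀)/(σ/√n) = (494.3 - 493)/(15.7/√53) = 0.603. Critical value: ±1.96. Since |0.603| ≤ 1.96, Fail to reject H₀.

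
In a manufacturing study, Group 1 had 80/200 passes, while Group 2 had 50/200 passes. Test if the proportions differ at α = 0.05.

p̂₁ = 0.4, p̂₂ = 0.25, pooled p̂ = 0.325. z = 3.203. Critical: ±1.96. Reject H₀.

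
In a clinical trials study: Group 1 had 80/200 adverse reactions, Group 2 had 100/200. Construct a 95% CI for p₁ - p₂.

p̂₁ = 0.4, p̂₂ = 0.5. Difference = -0.1. CI = (-0.197, -0.003)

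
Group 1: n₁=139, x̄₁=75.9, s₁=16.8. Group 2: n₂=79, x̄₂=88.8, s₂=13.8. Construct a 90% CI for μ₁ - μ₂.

Difference = -12.9. SE = √(16.8²/139 + 13.8²/79) = 2.107. CI = (-16.37, -9.43)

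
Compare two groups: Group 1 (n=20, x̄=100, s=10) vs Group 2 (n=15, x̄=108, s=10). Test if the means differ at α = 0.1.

Pooled sp = 10.0. t = -2.342, df = 33. Critical t = ±1.692. Reject H₀.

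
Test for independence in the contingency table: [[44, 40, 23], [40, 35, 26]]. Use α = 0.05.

χ² = 0.535. df = 2, critical = 5.991. Fail to reject H₀. No evidence of dependence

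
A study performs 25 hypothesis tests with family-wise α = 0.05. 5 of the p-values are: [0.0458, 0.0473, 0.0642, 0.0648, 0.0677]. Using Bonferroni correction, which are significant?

Bonferroni α = 0.05/25 = 0.002. None of the given p-values are significant.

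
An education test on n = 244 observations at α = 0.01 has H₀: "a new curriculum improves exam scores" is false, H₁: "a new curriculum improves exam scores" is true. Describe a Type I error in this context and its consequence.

Type I error: rejecting H₀ when it is true — concluding that a new curriculum improves exam scores when in fact it is not. Consequence: adopting a curriculum that gives no real benefit — disruption for nothing.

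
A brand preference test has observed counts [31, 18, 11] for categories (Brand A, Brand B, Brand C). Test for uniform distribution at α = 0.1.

Expected = 20 each. χ² = Σ(O-E)²/E = 10.3. df = 2, critical value = 4.605. Reject H₀.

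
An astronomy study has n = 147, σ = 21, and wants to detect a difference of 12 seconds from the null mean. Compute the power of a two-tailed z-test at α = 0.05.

SE = σ/√n = 21/√147 = 1.732. Non-centrality λ = d/SE = 12/1.732 = 6.928. Power ≈ Φ(λ - z_{α/2}) = Φ(6.928 - 1.96) = Φ(4.968) = 1.0.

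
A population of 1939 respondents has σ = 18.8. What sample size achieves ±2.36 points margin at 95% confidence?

Without FPC: n₀ = (1.96×18.8/2.36)² = 243.783. With FPC: n = n₀N/(n₀+N-1) = 216.7 → n = 217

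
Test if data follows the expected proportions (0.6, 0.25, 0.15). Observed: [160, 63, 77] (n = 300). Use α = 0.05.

Expected: [180.0, 75.0, 45.0]. χ² = 26.898. df = 2, critical = 5.991. Reject H₀.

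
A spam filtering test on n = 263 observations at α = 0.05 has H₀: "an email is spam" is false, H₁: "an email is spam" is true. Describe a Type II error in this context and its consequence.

Type II error: failing to reject H₀ when it is false — concluding that an email is spam is not supported when in fact it is. Consequence: a spam email lands in the inbox.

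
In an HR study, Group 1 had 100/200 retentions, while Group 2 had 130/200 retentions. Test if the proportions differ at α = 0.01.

p̂₁ = 0.5, p̂₂ = 0.65, pooled p̂ = 0.575. z = -3.034. Critical: ±2.576. Reject H₀.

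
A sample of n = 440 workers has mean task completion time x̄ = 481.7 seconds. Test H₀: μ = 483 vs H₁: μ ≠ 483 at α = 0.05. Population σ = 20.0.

z = (x̄ - μ₀)/(σ/√n) = (481.7 - 483)/(20.0/√440) = -1.363. Critical value: ±1.96. Since |-1.363| ≤ 1.96, Fail to reject H₀.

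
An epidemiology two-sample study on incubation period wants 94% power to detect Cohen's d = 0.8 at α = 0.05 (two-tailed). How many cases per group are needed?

z_{α/2} = 1.96, z_β = Φ⁻¹(0.94) = 1.555. For large effect (d = 0.8): n per group = 2(z_{α/2} + z_β)²/d² = 2(1.96 + 1.555)²/0.8² = 38.6 → 39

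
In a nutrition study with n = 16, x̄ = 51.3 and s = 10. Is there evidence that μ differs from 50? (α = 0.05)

t = (x̄ - μ₀)/(s/√n) = (51.3 - 50)/(10/√16) = 0.52. df = 15, critical t = ±2.131. Fail to reject H₀.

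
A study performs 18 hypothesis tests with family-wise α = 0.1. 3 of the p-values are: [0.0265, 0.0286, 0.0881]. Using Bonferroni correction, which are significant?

Bonferroni α = 0.1/18 = 0.00556. None of the given p-values are significant.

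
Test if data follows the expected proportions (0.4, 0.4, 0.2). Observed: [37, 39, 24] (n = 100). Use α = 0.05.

Expected: [40.0, 40.0, 20.0]. χ² = 1.05. df = 2, critical = 5.991. Fail to reject H₀.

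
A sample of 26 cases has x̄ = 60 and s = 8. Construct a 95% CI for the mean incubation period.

CI = x̄ ± t*(s/√n) = 60 ± 2.06(8/√26) = (56.77, 63.23)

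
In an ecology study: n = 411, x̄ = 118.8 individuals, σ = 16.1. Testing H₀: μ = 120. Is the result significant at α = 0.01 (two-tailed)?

z = (118.8 - 120)/(16.1/√411) = -1.511. Since |z| ≤ 2.576, not significant at α = 0.01.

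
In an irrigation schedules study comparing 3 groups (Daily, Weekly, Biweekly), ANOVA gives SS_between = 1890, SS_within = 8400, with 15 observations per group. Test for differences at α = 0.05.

df_between = 2, df_within = 42. F = MS_between/MS_within = 945.0/200.0 = 4.725. F_crit ≈ 3.22. Reject H₀. At least one mean differs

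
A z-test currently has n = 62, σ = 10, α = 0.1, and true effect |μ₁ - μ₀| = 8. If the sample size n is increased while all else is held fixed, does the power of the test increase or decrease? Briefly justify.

Power increases: a larger n shrinks the standard error σ/√n, moving the sampling distribution under H₁ further from the critical value.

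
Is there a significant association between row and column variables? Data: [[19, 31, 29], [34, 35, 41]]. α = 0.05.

χ² = 1.501. df = 2, critical = 5.991. Fail to reject H₀. No evidence of dependence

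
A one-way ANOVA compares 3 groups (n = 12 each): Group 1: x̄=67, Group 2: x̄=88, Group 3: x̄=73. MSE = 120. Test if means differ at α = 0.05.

Grand mean = 76.0. SS_between = 2808.0, MS_between = 1404.0. F = 11.7, F_crit ≈ 3.285. Reject H₀.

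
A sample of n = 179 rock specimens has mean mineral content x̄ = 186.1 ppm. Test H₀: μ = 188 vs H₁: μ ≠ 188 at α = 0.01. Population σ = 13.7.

z = (x̄ - μ₀)/(σ/√n) = (186.1 - 188)/(13.7/√179) = -1.855. Critical value: ±2.576. Since |-1.855| ≤ 2.576, Fail to reject H₀.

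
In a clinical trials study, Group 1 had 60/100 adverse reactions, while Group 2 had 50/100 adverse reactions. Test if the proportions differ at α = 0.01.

p̂₁ = 0.6, p̂₂ = 0.5, pooled p̂ = 0.55. z = 1.421. Critical: ±2.576. Fail to reject H₀.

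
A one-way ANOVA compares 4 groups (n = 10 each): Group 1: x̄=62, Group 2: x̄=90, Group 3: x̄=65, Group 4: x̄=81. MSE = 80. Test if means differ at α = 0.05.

Grand mean = 74.5. SS_between = 5290.0, MS_between = 1763.33. F = 22.042, F_crit ≈ 2.866. Reject H₀.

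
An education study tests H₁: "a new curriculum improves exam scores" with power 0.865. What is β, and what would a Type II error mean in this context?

β = 1 - power = 1 - 0.865 = 0.135. A Type II error is failing to reject H₀ when H₀ is false (false negative) — here, failing to conclude that a new curriculum improves exam scores when in fact it is true. Consequence: keeping the old curriculum when the new one would have helped students.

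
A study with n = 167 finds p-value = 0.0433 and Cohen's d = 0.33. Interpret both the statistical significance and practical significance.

Statistically significant (p = 0.0433 < 0.05). Cohen's d = 0.33 indicates a small effect size. Both statistical and practical significance should be considered.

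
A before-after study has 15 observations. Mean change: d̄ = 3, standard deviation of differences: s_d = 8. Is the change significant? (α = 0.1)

t = d̄/(s_d/√n) = 3/(8/√15) = 1.452. df = 14, critical t = ±1.761. Fail to reject H₀.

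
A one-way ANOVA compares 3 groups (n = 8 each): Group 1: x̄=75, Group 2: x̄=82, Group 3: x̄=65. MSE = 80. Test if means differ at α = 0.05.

Grand mean = 74.0. SS_between = 1168.0, MS_between = 584.0. F = 7.3, F_crit ≈ 3.467. Reject H₀.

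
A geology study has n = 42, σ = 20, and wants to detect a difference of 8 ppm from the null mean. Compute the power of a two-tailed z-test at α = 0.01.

SE = σ/√n = 20/√42 = 3.086. Non-centrality λ = d/SE = 8/3.086 = 2.592. Power ≈ Φ(λ - z_{α/2}) = Φ(2.592 - 2.576) = Φ(0.016) = 0.507.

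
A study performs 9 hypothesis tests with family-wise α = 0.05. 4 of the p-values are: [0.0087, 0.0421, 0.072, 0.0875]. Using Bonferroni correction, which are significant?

Bonferroni α = 0.05/9 = 0.00556. None of the given p-values are significant.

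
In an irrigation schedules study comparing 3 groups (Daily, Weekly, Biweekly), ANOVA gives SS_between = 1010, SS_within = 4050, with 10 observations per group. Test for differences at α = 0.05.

df_between = 2, df_within = 27. F = MS_between/MS_within = 505.0/150.0 = 3.367. F_crit ≈ 3.354. Reject H₀. At least one mean differs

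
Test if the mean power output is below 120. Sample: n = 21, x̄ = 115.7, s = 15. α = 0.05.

t = (115.7 - 120)/(15/√21) = -1.314, df = 20. Critical t = -1.725. Fail to reject H₀.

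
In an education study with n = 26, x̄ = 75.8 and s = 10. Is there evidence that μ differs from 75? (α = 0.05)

t = (x̄ - μ₀)/(s/√n) = (75.8 - 75)/(10/√26) = 0.408. df = 25, critical t = ±2.06. Fail to reject H₀.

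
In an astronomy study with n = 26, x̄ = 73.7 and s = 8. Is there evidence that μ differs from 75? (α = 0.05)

t = (x̄ - μ₀)/(s/√n) = (73.7 - 75)/(8/√26) = -0.829. df = 25, critical t = ±2.06. Fail to reject H₀.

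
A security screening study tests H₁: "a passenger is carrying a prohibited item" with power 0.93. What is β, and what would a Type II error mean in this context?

β = 1 - power = 1 - 0.93 = 0.07. A Type II error is failing to reject H₀ when H₀ is false (false negative) — here, failing to conclude that a passenger is carrying a prohibited item when in fact it is true. Consequence: letting a prohibited item through — security breach.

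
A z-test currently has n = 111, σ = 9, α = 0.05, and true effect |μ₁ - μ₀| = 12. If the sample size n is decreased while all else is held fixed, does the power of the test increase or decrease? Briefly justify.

Power decreases: a smaller n inflates the standard error σ/√n, pulling the sampling distribution under H₁ back toward the critical value.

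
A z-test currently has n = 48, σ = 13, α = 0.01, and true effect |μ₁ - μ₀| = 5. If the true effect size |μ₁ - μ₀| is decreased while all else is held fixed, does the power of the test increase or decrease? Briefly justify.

Power decreases: a smaller true effect decreases the non-centrality λ = |μ₁ - μ₀|/(σ/√n).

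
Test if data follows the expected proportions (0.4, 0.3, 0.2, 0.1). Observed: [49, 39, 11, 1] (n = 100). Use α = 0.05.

Expected: [40.0, 30.0, 20.0, 10.0]. χ² = 16.875. df = 3, critical = 7.815. Reject H₀.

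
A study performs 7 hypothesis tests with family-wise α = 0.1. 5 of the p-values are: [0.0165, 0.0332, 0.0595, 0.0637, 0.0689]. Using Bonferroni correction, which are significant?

Bonferroni α = 0.1/7 = 0.01429. None of the given p-values are significant.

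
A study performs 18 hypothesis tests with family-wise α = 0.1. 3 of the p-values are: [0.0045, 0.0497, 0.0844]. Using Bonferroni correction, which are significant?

Bonferroni α = 0.1/18 = 0.00556. Significant p-values: [0.0045]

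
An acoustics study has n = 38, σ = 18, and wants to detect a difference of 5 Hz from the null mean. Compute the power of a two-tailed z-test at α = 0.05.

SE = σ/√n = 18/√38 = 2.92. Non-centrality λ = d/SE = 5/2.92 = 1.712. Power ≈ Φ(λ - z_{α/2}) = Φ(1.712 - 1.96) = Φ(-0.248) = 0.402.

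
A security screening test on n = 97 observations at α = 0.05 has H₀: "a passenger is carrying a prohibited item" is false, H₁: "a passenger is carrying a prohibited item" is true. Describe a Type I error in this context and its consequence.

Type I error: rejecting H₀ when it is true — concluding that a passenger is carrying a prohibited item when in fact it is not. Consequence: detaining an innocent passenger — delay and inconvenience.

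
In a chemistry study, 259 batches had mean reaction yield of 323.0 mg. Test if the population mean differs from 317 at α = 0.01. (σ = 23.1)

z = (x̄ - μ₀)/(σ/√n) = (323.0 - 317)/(23.1/√259) = 4.18. Critical value: ±2.576. Since |4.18| > 2.576, Reject H₀.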